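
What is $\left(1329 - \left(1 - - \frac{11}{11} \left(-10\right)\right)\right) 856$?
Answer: $1145328$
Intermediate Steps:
$\left(1329 - \left(1 - - \frac{11}{11} \left(-10\right)\right)\right) 856 = \left(1329 - \left(1 - \left(-11\right) \frac{1}{11} \left(-10\right)\right)\right) 856 = \left(1329 - -9\right) 856 = \left(1329 + \left(10 - 1\right)\right) 856 = \left(1329 + 9\right) 856 = 1338 \cdot 856 = 1145328$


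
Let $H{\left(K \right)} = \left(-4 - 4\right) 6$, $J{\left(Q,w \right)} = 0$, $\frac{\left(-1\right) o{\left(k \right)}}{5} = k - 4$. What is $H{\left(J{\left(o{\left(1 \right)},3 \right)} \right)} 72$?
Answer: $-3456$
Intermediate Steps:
$o{\left(k \right)} = 20 - 5 k$ ($o{\left(k \right)} = - 5 \left(k - 4\right) = - 5 \left(-4 + k\right) = 20 - 5 k$)
$H{\left(K \right)} = -48$ ($H{\left(K \right)} = \left(-8\right) 6 = -48$)
$H{\left(J{\left(o{\left(1 \right)},3 \right)} \right)} 72 = \left(-48\right) 72 = -3456$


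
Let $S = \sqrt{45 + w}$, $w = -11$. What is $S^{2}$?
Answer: $34$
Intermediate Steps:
$S = \sqrt{34}$ ($S = \sqrt{45 - 11} = \sqrt{34} \approx 5.8309$)
$S^{2} = \left(\sqrt{34}\right)^{2} = 34$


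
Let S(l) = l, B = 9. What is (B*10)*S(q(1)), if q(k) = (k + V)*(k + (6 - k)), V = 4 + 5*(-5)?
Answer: -10800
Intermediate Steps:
V = -21 (V = 4 - 25 = -21)
q(k) = -126 + 6*k (q(k) = (k - 21)*(k + (6 - k)) = (-21 + k)*6 = -126 + 6*k)
(B*10)*S(q(1)) = (9*10)*(-126 + 6*1) = 90*(-126 + 6) = 90*(-120) = -10800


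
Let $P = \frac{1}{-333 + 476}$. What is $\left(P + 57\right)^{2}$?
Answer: $\frac{66455104}{20449} \approx 3249.8$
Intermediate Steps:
$P = \frac{1}{143} \approx 0.006993$
$\left(P + 57\right)^{2} = \left(\frac{1}{143} + 57\right)^{2} = \left(\frac{8152}{143}\right)^{2} = \frac{66455104}{20449}$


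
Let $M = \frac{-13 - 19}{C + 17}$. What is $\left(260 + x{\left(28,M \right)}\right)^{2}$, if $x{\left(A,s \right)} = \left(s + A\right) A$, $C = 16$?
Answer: $\frac{1126005136}{1089} \approx 1.034 \cdot 10^{6}$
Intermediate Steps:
$M = - \frac{32}{33}$ ($M = \frac{-13 - 19}{16 + 17} = - \frac{32}{33} \approx -0.9697$)
$x{\left(A,s \right)} = A \left(A + s\right)$ ($x{\left(A,s \right)} = \left(A + s\right) A = A \left(A + s\right)$)
$\left(260 + x{\left(28,M \right)}\right)^{2} = \left(260 + 28 \left(28 - \frac{32}{33}\right)\right)^{2} = \left(260 + 28 \cdot \frac{892}{33}\right)^{2} = \left(260 + \frac{24976}{33}\right)^{2} = \left(\frac{33556}{33}\right)^{2} = \frac{1126005136}{1089}$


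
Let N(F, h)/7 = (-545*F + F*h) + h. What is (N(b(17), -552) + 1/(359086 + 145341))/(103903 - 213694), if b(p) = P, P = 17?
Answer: 22599506596/18460514919 ≈ 1.2242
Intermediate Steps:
b(p) = 17
N(F, h) = -3815*F + 7*h + 7*F*h (N(F, h) = 7*((-545*F + F*h) + h) = 7*(h - 545*F + F*h) = -3815*F + 7*h + 7*F*h)
(N(b(17), -552) + 1/(359086 + 145341))/(103903 - 213694) = ((-3815*17 + 7*(-552) + 7*17*(-552)) + 1/(359086 + 145341))/(103903 - 213694) = ((-64855 - 3864 - 65688) + 1/504427)/(-109791) = (-134407 + 1/504427)*(-1/109791) = -67798519788/504427*(-1/109791) = 22599506596/18460514919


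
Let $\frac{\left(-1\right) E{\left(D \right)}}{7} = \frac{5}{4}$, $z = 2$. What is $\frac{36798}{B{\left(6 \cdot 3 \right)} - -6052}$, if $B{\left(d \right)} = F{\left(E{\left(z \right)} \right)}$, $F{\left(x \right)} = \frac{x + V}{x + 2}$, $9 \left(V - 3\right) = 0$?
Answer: $\frac{993546}{163427} \approx 6.0794$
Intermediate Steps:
$V = 3$ ($V = 3 + \frac{1}{9} \cdot 0 = 3 + 0 = 3$)
$E{\left(D \right)} = - \frac{35}{4}$ ($E{\left(D \right)} = - 7 \cdot \frac{5}{4} = - 7 \cdot 5 \cdot \frac{1}{4} = \left(-7\right) \frac{5}{4} = - \frac{35}{4}$)
$F{\left(x \right)} = \frac{3 + x}{2 + x}$ ($F{\left(x \right)} = \frac{x + 3}{x + 2} = \frac{3 + x}{2 + x}$)
$B{\left(d \right)} = \frac{23}{27}$ ($B{\left(d \right)} = \frac{3 - \frac{35}{4}}{2 - \frac{35}{4}} = \frac{1}{- \frac{27}{4}} \left(- \frac{23}{4}\right) = \left(- \frac{4}{27}\right) \left(- \frac{23}{4}\right) = \frac{23}{27}$)
$\frac{36798}{B{\left(6 \cdot 3 \right)} - -6052} = \frac{36798}{\frac{23}{27} - -6052} = \frac{36798}{\frac{23}{27} + 6052} = \frac{36798}{\frac{163427}{27}} = 36798 \cdot \frac{27}{163427} = \frac{993546}{163427}$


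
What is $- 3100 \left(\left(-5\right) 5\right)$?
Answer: $77500$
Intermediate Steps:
$- 3100 \left(\left(-5\right) 5\right) = \left(-3100\right) \left(-25\right) = 77500$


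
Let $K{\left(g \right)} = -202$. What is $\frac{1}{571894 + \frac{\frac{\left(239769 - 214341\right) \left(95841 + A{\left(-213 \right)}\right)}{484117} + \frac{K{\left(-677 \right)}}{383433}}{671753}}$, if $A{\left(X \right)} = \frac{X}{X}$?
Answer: $\frac{124695113691077733}{71312388283698316725476} \approx 1.7486 \cdot 10^{-6}$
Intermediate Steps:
$A{\left(X \right)} = 1$
$\frac{1}{571894 + \frac{\frac{\left(239769 - 214341\right) \left(95841 + A{\left(-213 \right)}\right)}{484117} + \frac{K{\left(-677 \right)}}{383433}}{671753}} = \frac{1}{571894 + \frac{\frac{\left(239769 - 214341\right) \left(95841 + 1\right)}{484117} - \frac{202}{383433}}{671753}} = \frac{1}{571894 + \left(25428 \cdot 95842 \cdot \frac{1}{484117} - \frac{202}{383433}\right) \frac{1}{671753}} = \frac{1}{571894 + \left(2437070376 \cdot \frac{1}{484117} - \frac{202}{383433}\right) \frac{1}{671753}} = \frac{1}{571894 + \left(\frac{2437070376}{484117} - \frac{202}{383433}\right) \frac{1}{671753}} = \frac{1}{571894 + \frac{934453107689174}{185626433661} \cdot \frac{1}{671753}} = \frac{1}{571894 + \frac{934453107689174}{124695113691077733}} = \frac{1}{\frac{71312388283698316725476}{124695113691077733}} = \frac{124695113691077733}{71312388283698316725476}$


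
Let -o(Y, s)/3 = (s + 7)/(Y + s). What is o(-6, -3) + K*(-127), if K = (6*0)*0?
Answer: 4/3 ≈ 1.3333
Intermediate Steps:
o(Y, s) = -3*(7 + s)/(Y + s) (o(Y, s) = -3*(s + 7)/(Y + s) = -3*(7 + s)/(Y + s))
K = 0 (K = 0*0 = 0)
o(-6, -3) + K*(-127) = 3*(-7 - 1*(-3))/(-6 - 3) + 0*(-127) = 3*(-7 + 3)/(-9) + 0 = 3*(-1/9)*(-4) + 0 = 4/3 + 0 = 4/3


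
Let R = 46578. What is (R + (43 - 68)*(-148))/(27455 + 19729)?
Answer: 25139/23592 ≈ 1.0656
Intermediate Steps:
(R + (43 - 68)*(-148))/(27455 + 19729) = (46578 + (43 - 68)*(-148))/(27455 + 19729) = (46578 - 25*(-148))/47184 = (46578 + 3700)*(1/47184) = 50278*(1/47184) = 25139/23592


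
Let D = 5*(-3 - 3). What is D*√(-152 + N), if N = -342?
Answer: -30*I*√494 ≈ -666.78*I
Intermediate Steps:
D = -30 (D = 5*(-6) = -30)
D*√(-152 + N) = -30*√(-152 - 342) = -30*I*√494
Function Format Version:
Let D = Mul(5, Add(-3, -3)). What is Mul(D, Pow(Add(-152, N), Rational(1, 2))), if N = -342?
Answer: Mul(-30, I, Pow(494, Rational(1, 2))) ≈ Mul(-666.78, I)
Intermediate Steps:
D = -30 (D = Mul(5, -6) = -30)
Mul(D, Pow(Add(-152, N), Rational(1, 2))) = Mul(-30, Pow(Add(-152, -342), Rational(1, 2))) = Mul(-30, Pow(-494, Rational(1, 2))) = Mul(-30, Mul(I, Pow(494, Rational(1, 2)))) = Mul(-30, I, Pow(494, Rational(1, 2)))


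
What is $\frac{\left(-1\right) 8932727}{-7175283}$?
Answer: $\frac{8932727}{7175283} \approx 1.2449$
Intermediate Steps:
$\frac{\left(-1\right) 8932727}{-7175283} = \left(-8932727\right) \left(- \frac{1}{7175283}\right) = \frac{8932727}{7175283}$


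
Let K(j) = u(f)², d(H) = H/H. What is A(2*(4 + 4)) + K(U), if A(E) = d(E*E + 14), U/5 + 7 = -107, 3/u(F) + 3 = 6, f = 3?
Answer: 2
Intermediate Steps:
u(F) = 1 (u(F) = 3/(-3 + 6) = 3/3 = 3*(⅓) = 1)
U = -570 (U = -35 + 5*(-107) = -35 - 535 = -570)
d(H) = 1
A(E) = 1
K(j) = 1 (K(j) = 1² = 1)
A(2*(4 + 4)) + K(U) = 1 + 1 = 2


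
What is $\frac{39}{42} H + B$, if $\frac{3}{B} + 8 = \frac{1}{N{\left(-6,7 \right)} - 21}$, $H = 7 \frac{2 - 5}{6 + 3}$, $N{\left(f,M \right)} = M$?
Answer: $- \frac{1721}{678} \approx -2.5383$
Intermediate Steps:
$H = - \frac{7}{3}$ ($H = 7 \left(- \frac{3}{9}\right) = 7 \left(\left(-3\right) \frac{1}{9}\right) = 7 \left(- \frac{1}{3}\right) = - \frac{7}{3} \approx -2.3333$)
$B = - \frac{42}{113}$ ($B = \frac{3}{-8 + \frac{1}{7 - 21}} = \frac{3}{-8 + \frac{1}{-14}} = \frac{3}{-8 - \frac{1}{14}} = \frac{3}{- \frac{113}{14}} = 3 \left(- \frac{14}{113}\right) = - \frac{42}{113} \approx -0.37168$)
$\frac{39}{42} H + B = \frac{39}{42} \left(- \frac{7}{3}\right) - \frac{42}{113} = 39 \cdot \frac{1}{42} \left(- \frac{7}{3}\right) - \frac{42}{113} = \frac{13}{14} \left(- \frac{7}{3}\right) - \frac{42}{113} = - \frac{13}{6} - \frac{42}{113} = - \frac{1721}{678}$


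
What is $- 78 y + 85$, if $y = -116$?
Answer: $9133$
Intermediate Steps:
$- 78 y + 85 = \left(-78\right) \left(-116\right) + 85 = 9048 + 85 = 9133$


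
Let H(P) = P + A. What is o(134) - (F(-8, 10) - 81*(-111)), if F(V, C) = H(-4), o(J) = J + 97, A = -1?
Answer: -8755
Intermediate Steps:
o(J) = 97 + J
H(P) = -1 + P (H(P) = P - 1 = -1 + P)
F(V, C) = -5 (F(V, C) = -1 - 4 = -5)
o(134) - (F(-8, 10) - 81*(-111)) = (97 + 134) - (-5 - 81*(-111)) = 231 - (-5 + 8991) = 231 - 1*8986 = 231 - 8986 = -8755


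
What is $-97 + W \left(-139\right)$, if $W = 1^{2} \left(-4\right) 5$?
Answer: $2683$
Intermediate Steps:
$W = -20$ ($W = 1 \left(-4\right) 5 = \left(-4\right) 5 = -20$)
$-97 + W \left(-139\right) = -97 - -2780 = -97 + 2780 = 2683$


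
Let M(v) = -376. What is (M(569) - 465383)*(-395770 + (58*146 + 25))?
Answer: 180377748243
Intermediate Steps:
(M(569) - 465383)*(-395770 + (58*146 + 25)) = (-376 - 465383)*(-395770 + (58*146 + 25)) = -465759*(-395770 + (8468 + 25)) = -465759*(-395770 + 8493) = -465759*(-387277) = 180377748243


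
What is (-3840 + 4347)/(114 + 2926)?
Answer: 507/3040 ≈ 0.16678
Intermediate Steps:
(-3840 + 4347)/(114 + 2926) = 507/3040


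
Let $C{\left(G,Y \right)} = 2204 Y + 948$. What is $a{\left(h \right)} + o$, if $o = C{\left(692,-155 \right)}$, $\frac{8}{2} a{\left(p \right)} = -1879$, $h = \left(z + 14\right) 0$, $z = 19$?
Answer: $- \frac{1364567}{4} \approx -3.4114 \cdot 10^{5}$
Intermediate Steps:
$h = 0$ ($h = \left(19 + 14\right) 0 = 33 \cdot 0 = 0$)
$C{\left(G,Y \right)} = 948 + 2204 Y$
$a{\left(p \right)} = - \frac{1879}{4}$ ($a{\left(p \right)} = \frac{1}{4} \left(-1879\right) = - \frac{1879}{4}$)
$o = -340672$ ($o = 948 + 2204 \left(-155\right) = 948 - 341620 = -340672$)
$a{\left(h \right)} + o = - \frac{1879}{4} - 340672 = - \frac{1364567}{4}$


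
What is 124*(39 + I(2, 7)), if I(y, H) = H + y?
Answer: 5952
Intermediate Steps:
124*(39 + I(2, 7)) = 124*(39 + (7 + 2)) = 124*(39 + 9) = 124*48 = 5952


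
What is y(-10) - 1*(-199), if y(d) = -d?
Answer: 209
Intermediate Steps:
y(-10) - 1*(-199) = -1*(-10) - 1*(-199) = 10 + 199 = 209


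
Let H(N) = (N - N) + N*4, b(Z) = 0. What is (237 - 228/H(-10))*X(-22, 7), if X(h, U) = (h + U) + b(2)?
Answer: -7281/2 ≈ -3640.5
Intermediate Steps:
X(h, U) = U + h (X(h, U) = (h + U) + 0 = (U + h) + 0 = U + h)
H(N) = 4*N (H(N) = 0 + 4*N = 4*N)
(237 - 228/H(-10))*X(-22, 7) = (237 - 228/(4*(-10)))*(7 - 22) = (237 - 228/(-40))*(-15) = (237 - 228*(-1/40))*(-15) = (237 + 57/10)*(-15) = (2427/10)*(-15) = -7281/2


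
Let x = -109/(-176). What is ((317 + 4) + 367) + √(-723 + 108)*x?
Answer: 688 + 109*I*√615/176 ≈ 688.0 + 15.359*I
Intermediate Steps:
x = 109/176 (x = -109*(-1/176) = 109/176 ≈ 0.61932)
((317 + 4) + 367) + √(-723 + 108)*x = ((317 + 4) + 367) + √(-723 + 108)*(109/176) = (321 + 367) + √(-615)*(109/176) = 688 + (I*√615)*(109/176) = 688 + 109*I*√615/176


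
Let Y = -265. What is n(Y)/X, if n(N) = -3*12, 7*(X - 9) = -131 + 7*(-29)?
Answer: 252/271 ≈ 0.92989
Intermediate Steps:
X = -271/7 (X = 9 + (-131 + 7*(-29))/7 = 9 + (-131 - 203)/7 = 9 + (⅐)*(-334) = 9 - 334/7 = -271/7 ≈ -38.714)
n(N) = -36
n(Y)/X = -36/(-271/7) = -36*(-7/271) = 252/271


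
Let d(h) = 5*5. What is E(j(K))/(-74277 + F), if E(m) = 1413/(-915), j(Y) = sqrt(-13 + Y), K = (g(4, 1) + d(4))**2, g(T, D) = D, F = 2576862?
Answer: -157/254429475 ≈ -6.1707e-7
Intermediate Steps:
d(h) = 25
K = 676 (K = (1 + 25)**2 = 26**2 = 676)
E(m) = -471/305 (E(m) = 1413*(-1/915) = -471/305)
E(j(K))/(-74277 + F) = -471/(305*(-74277 + 2576862)) = -471/305/2502585 = -471/305*1/2502585 = -157/254429475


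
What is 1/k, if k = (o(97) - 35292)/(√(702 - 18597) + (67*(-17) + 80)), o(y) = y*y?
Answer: 1059/25883 - I*√17895/25883 ≈ 0.040915 - 0.0051683*I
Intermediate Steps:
o(y) = y²
k = -25883/(-1059 + I*√17895) (k = (97² - 35292)/(√(702 - 18597) + (67*(-17) + 80)) = (9409 - 35292)/(√(-17895) + (-1139 + 80)) = -25883/(I*√17895 - 1059) = -25883/(-1059 + I*√17895) ≈ 24.057 + 3.0389*I)
1/k = 1/(9136699/379792 + 25883*I*√17895/1139376)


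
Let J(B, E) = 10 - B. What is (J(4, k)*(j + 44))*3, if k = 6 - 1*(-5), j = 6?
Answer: 900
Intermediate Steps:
k = 11 (k = 6 + 5 = 11)
(J(4, k)*(j + 44))*3 = ((10 - 1*4)*(6 + 44))*3 = ((10 - 4)*50)*3 = (6*50)*3 = 300*3 = 900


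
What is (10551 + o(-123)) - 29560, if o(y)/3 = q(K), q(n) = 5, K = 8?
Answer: -18994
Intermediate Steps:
o(y) = 15 (o(y) = 3*5 = 15)
(10551 + o(-123)) - 29560 = (10551 + 15) - 29560 = 10566 - 29560 = -18994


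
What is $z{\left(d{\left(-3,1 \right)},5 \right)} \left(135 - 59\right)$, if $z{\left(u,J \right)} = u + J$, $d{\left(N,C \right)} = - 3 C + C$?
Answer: $228$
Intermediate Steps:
$d{\left(N,C \right)} = - 2 C$
$z{\left(u,J \right)} = J + u$
$z{\left(d{\left(-3,1 \right)},5 \right)} \left(135 - 59\right) = \left(5 - 2\right) \left(135 - 59\right) = \left(5 - 2\right) 76 = 3 \cdot 76 = 228$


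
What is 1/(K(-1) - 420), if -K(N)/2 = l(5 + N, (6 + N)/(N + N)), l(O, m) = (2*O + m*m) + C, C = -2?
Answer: -2/889 ≈ -0.0022497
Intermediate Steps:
l(O, m) = -2 + m**2 + 2*O (l(O, m) = (2*O + m*m) - 2 = (2*O + m**2) - 2 = (m**2 + 2*O) - 2 = -2 + m**2 + 2*O)
K(N) = -16 - 4*N - (6 + N)**2/(2*N**2) (K(N) = -2*(-2 + ((6 + N)/(N + N))**2 + 2*(5 + N)) = -2*(-2 + ((6 + N)/((2*N)))**2 + (10 + 2*N)) = -2*(-2 + ((6 + N)*(1/(2*N)))**2 + (10 + 2*N)) = -2*(-2 + ((6 + N)/(2*N))**2 + (10 + 2*N)) = -2*(-2 + (6 + N)**2/(4*N**2) + (10 + 2*N)) = -2*(8 + 2*N + (6 + N)**2/(4*N**2)) = -16 - 4*N - (6 + N)**2/(2*N**2))
1/(K(-1) - 420) = 1/((-16 - 4*(-1) - 1/2*(6 - 1)**2/(-1)**2) - 420) = 1/((-16 + 4 - 1/2*1*5**2) - 420) = 1/((-16 + 4 - 1/2*1*25) - 420) = 1/((-16 + 4 - 25/2) - 420) = 1/(-49/2 - 420) = 1/(-889/2) = -2/889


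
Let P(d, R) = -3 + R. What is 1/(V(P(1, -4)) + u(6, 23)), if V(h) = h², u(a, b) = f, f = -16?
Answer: 1/33 ≈ 0.030303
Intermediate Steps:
u(a, b) = -16
1/(V(P(1, -4)) + u(6, 23)) = 1/((-3 - 4)² - 16) = 1/((-7)² - 16) = 1/(49 - 16) = 1/33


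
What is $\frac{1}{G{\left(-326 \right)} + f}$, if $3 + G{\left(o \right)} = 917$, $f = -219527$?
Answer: $- \frac{1}{218613} \approx -4.5743 \cdot 10^{-6}$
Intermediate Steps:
$G{\left(o \right)} = 914$ ($G{\left(o \right)} = -3 + 917 = 914$)
$\frac{1}{G{\left(-326 \right)} + f} = \frac{1}{914 - 219527} = \frac{1}{-218613} = - \frac{1}{218613}$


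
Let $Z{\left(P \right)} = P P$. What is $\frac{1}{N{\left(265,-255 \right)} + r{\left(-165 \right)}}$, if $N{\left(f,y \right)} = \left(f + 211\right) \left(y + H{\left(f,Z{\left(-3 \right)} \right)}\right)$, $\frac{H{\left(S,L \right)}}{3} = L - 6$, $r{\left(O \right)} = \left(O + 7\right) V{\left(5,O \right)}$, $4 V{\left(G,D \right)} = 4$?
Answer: $- \frac{1}{117254} \approx -8.5285 \cdot 10^{-6}$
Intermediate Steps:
$V{\left(G,D \right)} = 1$ ($V{\left(G,D \right)} = \frac{1}{4} \cdot 4 = 1$)
$r{\left(O \right)} = 7 + O$ ($r{\left(O \right)} = \left(O + 7\right) 1 = \left(7 + O\right) 1 = 7 + O$)
$Z{\left(P \right)} = P^{2}$
$H{\left(S,L \right)} = -18 + 3 L$ ($H{\left(S,L \right)} = 3 \left(L - 6\right) = 3 \left(-6 + L\right) = -18 + 3 L$)
$N{\left(f,y \right)} = \left(9 + y\right) \left(211 + f\right)$ ($N{\left(f,y \right)} = \left(f + 211\right) \left(y - \left(18 - 3 \left(-3\right)^{2}\right)\right) = \left(211 + f\right) \left(y + \left(-18 + 3 \cdot 9\right)\right) = \left(211 + f\right) \left(y + \left(-18 + 27\right)\right) = \left(211 + f\right) \left(y + 9\right) = \left(211 + f\right) \left(9 + y\right) = \left(9 + y\right) \left(211 + f\right)$)
$\frac{1}{N{\left(265,-255 \right)} + r{\left(-165 \right)}} = \frac{1}{\left(1899 + 9 \cdot 265 + 211 \left(-255\right) + 265 \left(-255\right)\right) + \left(7 - 165\right)} = \frac{1}{\left(1899 + 2385 - 53805 - 67575\right) - 158} = \frac{1}{-117096 - 158} = \frac{1}{-117254} = - \frac{1}{117254}$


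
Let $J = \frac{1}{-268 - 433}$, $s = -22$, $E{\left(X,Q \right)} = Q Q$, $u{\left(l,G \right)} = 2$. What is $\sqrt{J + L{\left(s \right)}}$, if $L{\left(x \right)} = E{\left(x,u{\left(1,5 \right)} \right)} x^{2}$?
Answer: $\frac{\sqrt{951351635}}{701} \approx 44.0$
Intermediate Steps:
$E{\left(X,Q \right)} = Q^{2}$
$L{\left(x \right)} = 4 x^{2}$ ($L{\left(x \right)} = 2^{2} x^{2} = 4 x^{2}$)
$J = - \frac{1}{701}$ ($J = \frac{1}{-701} = - \frac{1}{701} \approx -0.0014265$)
$\sqrt{J + L{\left(s \right)}} = \sqrt{- \frac{1}{701} + 4 \left(-22\right)^{2}} = \sqrt{- \frac{1}{701} + 4 \cdot 484} = \sqrt{- \frac{1}{701} + 1936} = \sqrt{\frac{1357135}{701}} = \frac{\sqrt{951351635}}{701}$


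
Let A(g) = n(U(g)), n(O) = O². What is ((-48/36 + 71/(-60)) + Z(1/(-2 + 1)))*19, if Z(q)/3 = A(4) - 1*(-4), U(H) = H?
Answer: 65531/60 ≈ 1092.2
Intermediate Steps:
A(g) = g²
Z(q) = 60 (Z(q) = 3*(4² - 1*(-4)) = 3*(16 + 4) = 3*20 = 60)
((-48/36 + 71/(-60)) + Z(1/(-2 + 1)))*19 = ((-48/36 + 71/(-60)) + 60)*19 = ((-48*1/36 + 71*(-1/60)) + 60)*19 = ((-4/3 - 71/60) + 60)*19 = (-151/60 + 60)*19 = (3449/60)*19 = 65531/60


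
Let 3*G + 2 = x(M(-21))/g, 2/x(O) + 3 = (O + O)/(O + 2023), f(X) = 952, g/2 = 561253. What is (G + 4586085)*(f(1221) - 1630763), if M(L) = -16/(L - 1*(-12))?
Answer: -229205377117438704267870/30665180161 ≈ -7.4745e+12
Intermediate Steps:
g = 1122506 (g = 2*561253 = 1122506)
M(L) = -16/(12 + L) (M(L) = -16/(L + 12) = -16/(12 + L))
x(O) = 2/(-3 + 2*O/(2023 + O)) (x(O) = 2/(-3 + (O + O)/(O + 2023)) = 2/(-3 + (2*O)/(2023 + O)) = 2/(-3 + 2*O/(2023 + O)))
G = -20443459515/30665180161 (G = -2/3 + ((2*(-2023 - (-16)/(12 - 21))/(6069 - 16/(12 - 21)))/1122506)/3 = -2/3 + ((2*(-2023 - (-16)/(-9))/(6069 - 16/(-9)))*(1/1122506))/3 = -2/3 + ((2*(-2023 - (-16)*(-1)/9)/(6069 - 16*(-1/9)))*(1/1122506))/3 = -2/3 + ((2*(-2023 - 1*16/9)/(6069 + 16/9))*(1/1122506))/3 = -2/3 + ((2*(-2023 - 16/9)/(54637/9))*(1/1122506))/3 = -2/3 + ((2*(9/54637)*(-18223/9))*(1/1122506))/3 = -2/3 + (-36446/54637*1/1122506)/3 = -2/3 + (1/3)*(-18223/30665180161) = -2/3 - 18223/91995540483 = -20443459515/30665180161 ≈ -0.66667)
(G + 4586085)*(f(1221) - 1630763) = (-20443459515/30665180161 + 4586085)*(952 - 1630763) = (140633102315200170/30665180161)*(-1629811) = -229205377117438704267870/30665180161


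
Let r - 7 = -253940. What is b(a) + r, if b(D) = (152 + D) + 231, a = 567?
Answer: -252983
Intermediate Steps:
r = -253933 (r = 7 - 253940 = -253933)
b(D) = 383 + D
b(a) + r = (383 + 567) - 253933 = 950 - 253933 = -252983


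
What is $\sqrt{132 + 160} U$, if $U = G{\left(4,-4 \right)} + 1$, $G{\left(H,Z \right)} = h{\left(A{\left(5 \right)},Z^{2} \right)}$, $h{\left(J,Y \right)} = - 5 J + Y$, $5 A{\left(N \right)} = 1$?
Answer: $32 \sqrt{73} \approx 273.41$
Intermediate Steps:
$A{\left(N \right)} = \frac{1}{5}$ ($A{\left(N \right)} = \frac{1}{5} \cdot 1 = \frac{1}{5}$)
$h{\left(J,Y \right)} = Y - 5 J$
$G{\left(H,Z \right)} = -1 + Z^{2}$ ($G{\left(H,Z \right)} = Z^{2} - 1 = -1 + Z^{2}$)
$U = 16$ ($U = \left(-1 + \left(-4\right)^{2}\right) + 1 = \left(-1 + 16\right) + 1 = 15 + 1 = 16$)
$\sqrt{132 + 160} U = \sqrt{132 + 160} \cdot 16 = \sqrt{292} \cdot 16 = 2 \sqrt{73} \cdot 16 = 32 \sqrt{73}$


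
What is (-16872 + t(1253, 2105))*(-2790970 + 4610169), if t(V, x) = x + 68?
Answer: -26740406101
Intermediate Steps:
t(V, x) = 68 + x
(-16872 + t(1253, 2105))*(-2790970 + 4610169) = (-16872 + (68 + 2105))*(-2790970 + 4610169) = (-16872 + 2173)*1819199 = -14699*1819199 = -26740406101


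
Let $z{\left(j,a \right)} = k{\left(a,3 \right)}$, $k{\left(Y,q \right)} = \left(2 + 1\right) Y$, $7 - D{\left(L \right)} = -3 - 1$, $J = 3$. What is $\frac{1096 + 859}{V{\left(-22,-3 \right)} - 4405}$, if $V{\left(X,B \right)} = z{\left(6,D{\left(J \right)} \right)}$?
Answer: $- \frac{1955}{4372} \approx -0.44716$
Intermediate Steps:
$D{\left(L \right)} = 11$ ($D{\left(L \right)} = 7 - \left(-3 - 1\right) = 7 - -4 = 7 + 4 = 11$)
$k{\left(Y,q \right)} = 3 Y$
$z{\left(j,a \right)} = 3 a$
$V{\left(X,B \right)} = 33$ ($V{\left(X,B \right)} = 3 \cdot 11 = 33$)
$\frac{1096 + 859}{V{\left(-22,-3 \right)} - 4405} = \frac{1096 + 859}{33 - 4405} = \frac{1955}{-4372} = 1955 \left(- \frac{1}{4372}\right) = - \frac{1955}{4372}$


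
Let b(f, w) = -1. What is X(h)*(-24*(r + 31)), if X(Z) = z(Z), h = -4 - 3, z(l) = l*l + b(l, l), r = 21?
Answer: -59904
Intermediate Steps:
z(l) = -1 + l**2 (z(l) = l*l - 1 = l**2 - 1 = -1 + l**2)
h = -7
X(Z) = -1 + Z**2
X(h)*(-24*(r + 31)) = (-1 + (-7)**2)*(-24*(21 + 31)) = (-1 + 49)*(-24*52) = 48*(-1248) = -59904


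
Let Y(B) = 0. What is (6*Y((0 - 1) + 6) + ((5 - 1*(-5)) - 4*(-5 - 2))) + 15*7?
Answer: 143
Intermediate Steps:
(6*Y((0 - 1) + 6) + ((5 - 1*(-5)) - 4*(-5 - 2))) + 15*7 = (6*0 + ((5 - 1*(-5)) - 4*(-5 - 2))) + 15*7 = (0 + ((5 + 5) - 4*(-7))) + 105 = (0 + (10 - 1*(-28))) + 105 = (0 + (10 + 28)) + 105 = (0 + 38) + 105 = 38 + 105 = 143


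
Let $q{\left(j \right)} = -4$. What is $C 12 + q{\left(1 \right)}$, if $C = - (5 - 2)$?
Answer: $-40$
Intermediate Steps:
$C = -3$ ($C = \left(-1\right) 3 = -3$)
$C 12 + q{\left(1 \right)} = \left(-3\right) 12 - 4 = -36 - 4 = -40$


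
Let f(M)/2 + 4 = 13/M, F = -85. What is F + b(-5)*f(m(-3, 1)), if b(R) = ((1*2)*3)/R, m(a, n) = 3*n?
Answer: -429/5 ≈ -85.800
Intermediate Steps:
f(M) = -8 + 26/M (f(M) = -8 + 2*(13/M) = -8 + 26/M)
b(R) = 6/R (b(R) = (2*3)/R = 6/R)
F + b(-5)*f(m(-3, 1)) = -85 + (6/(-5))*(-8 + 26/((3*1))) = -85 + (6*(-⅕))*(-8 + 26/3) = -85 - 6*(-8 + 26*(⅓))/5 = -85 - 6*(-8 + 26/3)/5 = -85 - 6/5*⅔ = -85 - ⅘ = -429/5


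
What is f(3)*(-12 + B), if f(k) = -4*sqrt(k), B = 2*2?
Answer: 32*sqrt(3) ≈ 55.426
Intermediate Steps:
B = 4
f(3)*(-12 + B) = (-4*sqrt(3))*(-12 + 4) = -4*sqrt(3)*(-8) = 32*sqrt(3)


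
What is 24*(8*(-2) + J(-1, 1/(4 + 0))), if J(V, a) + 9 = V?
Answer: -624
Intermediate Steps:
J(V, a) = -9 + V
24*(8*(-2) + J(-1, 1/(4 + 0))) = 24*(8*(-2) + (-9 - 1)) = 24*(-16 - 10) = 24*(-26) = -624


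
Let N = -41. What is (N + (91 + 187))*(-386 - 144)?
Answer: -125610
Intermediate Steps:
(N + (91 + 187))*(-386 - 144) = (-41 + (91 + 187))*(-386 - 144) = (-41 + 278)*(-530) = 237*(-530) = -125610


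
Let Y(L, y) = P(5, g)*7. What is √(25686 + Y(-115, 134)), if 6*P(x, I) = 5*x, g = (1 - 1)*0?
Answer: √925746/6 ≈ 160.36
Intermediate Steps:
g = 0 (g = 0*0 = 0)
P(x, I) = 5*x/6 (P(x, I) = (5*x)/6 = 5*x/6)
Y(L, y) = 175/6 (Y(L, y) = ((⅚)*5)*7 = (25/6)*7 = 175/6)
√(25686 + Y(-115, 134)) = √(25686 + 175/6) = √(154291/6) = √925746/6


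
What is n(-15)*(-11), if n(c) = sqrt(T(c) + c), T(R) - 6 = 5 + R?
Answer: -11*I*sqrt(19) ≈ -47.948*I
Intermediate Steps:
T(R) = 11 + R (T(R) = 6 + (5 + R) = 11 + R)
n(c) = sqrt(11 + 2*c) (n(c) = sqrt((11 + c) + c) = sqrt(11 + 2*c))
n(-15)*(-11) = sqrt(11 + 2*(-15))*(-11) = sqrt(11 - 30)*(-11) = sqrt(-19)*(-11) = (I*sqrt(19))*(-11) = -11*I*sqrt(19)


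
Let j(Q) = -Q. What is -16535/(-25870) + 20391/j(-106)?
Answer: 26463394/137111 ≈ 193.01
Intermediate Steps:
-16535/(-25870) + 20391/j(-106) = -16535/(-25870) + 20391/((-1*(-106))) = -16535*(-1/25870) + 20391/106 = 3307/5174 + 20391*(1/106) = 3307/5174 + 20391/106 = 26463394/137111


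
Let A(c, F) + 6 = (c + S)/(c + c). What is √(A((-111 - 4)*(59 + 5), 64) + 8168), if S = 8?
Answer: √1727184885/460 ≈ 90.347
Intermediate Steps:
A(c, F) = -6 + (8 + c)/(2*c) (A(c, F) = -6 + (c + 8)/(c + c) = -6 + (8 + c)/((2*c)) = -6 + (8 + c)*(1/(2*c)) = -6 + (8 + c)/(2*c))
√(A((-111 - 4)*(59 + 5), 64) + 8168) = √((-11/2 + 4/(((-111 - 4)*(59 + 5)))) + 8168) = √((-11/2 + 4/((-115*64))) + 8168) = √((-11/2 + 4/(-7360)) + 8168) = √((-11/2 + 4*(-1/7360)) + 8168) = √((-11/2 - 1/1840) + 8168) = √(-10121/1840 + 8168) = √(15018999/1840) = √1727184885/460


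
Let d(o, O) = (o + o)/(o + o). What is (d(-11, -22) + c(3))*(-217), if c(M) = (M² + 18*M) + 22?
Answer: -18662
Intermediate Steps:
d(o, O) = 1 (d(o, O) = (2*o)/((2*o)) = (2*o)*(1/(2*o)) = 1)
c(M) = 22 + M² + 18*M
(d(-11, -22) + c(3))*(-217) = (1 + (22 + 3² + 18*3))*(-217) = (1 + (22 + 9 + 54))*(-217) = (1 + 85)*(-217) = 86*(-217) = -18662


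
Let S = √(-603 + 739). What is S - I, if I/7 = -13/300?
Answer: 91/300 + 2*√34 ≈ 11.965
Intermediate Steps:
S = 2*√34 (S = √136 = 2*√34 ≈ 11.662)
I = -91/300 (I = 7*(-13/300) = -91/300 ≈ -0.30333)
S - I = 2*√34 - 1*(-91/300) = 2*√34 + 91/300 = 91/300 + 2*√34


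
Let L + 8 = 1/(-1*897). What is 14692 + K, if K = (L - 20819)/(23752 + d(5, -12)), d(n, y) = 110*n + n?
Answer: 320316562448/21803379 ≈ 14691.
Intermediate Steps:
L = -7177/897 (L = -8 + 1/(-1*897) = -8 + 1/(-897) = -8 - 1/897 = -7177/897 ≈ -8.0011)
d(n, y) = 111*n
K = -18681820/21803379 (K = (-7177/897 - 20819)/(23752 + 111*5) = -18681820/(897*(23752 + 555)) = -18681820/897/24307 = -18681820/897*1/24307 = -18681820/21803379 ≈ -0.85683)
14692 + K = 14692 - 18681820/21803379 = 320316562448/21803379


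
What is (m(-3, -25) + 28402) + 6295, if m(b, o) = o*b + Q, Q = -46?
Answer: 34726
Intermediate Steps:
m(b, o) = -46 + b*o (m(b, o) = o*b - 46 = b*o - 46 = -46 + b*o)
(m(-3, -25) + 28402) + 6295 = ((-46 - 3*(-25)) + 28402) + 6295 = ((-46 + 75) + 28402) + 6295 = (29 + 28402) + 6295 = 28431 + 6295 = 34726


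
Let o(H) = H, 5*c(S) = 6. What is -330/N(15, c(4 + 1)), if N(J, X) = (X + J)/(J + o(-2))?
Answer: -7150/27 ≈ -264.81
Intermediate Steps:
c(S) = 6/5 (c(S) = (1/5)*6 = 6/5)
N(J, X) = (J + X)/(-2 + J) (N(J, X) = (X + J)/(J - 2) = (J + X)/(-2 + J))
-330/N(15, c(4 + 1)) = -330*(-2 + 15)/(15 + 6/5) = -330/((81/5)/13) = -330/((1/13)*(81/5)) = -330/81/65 = -330*65/81 = -7150/27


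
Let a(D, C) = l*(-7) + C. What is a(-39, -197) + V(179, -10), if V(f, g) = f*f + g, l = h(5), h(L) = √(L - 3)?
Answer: 31834 - 7*√2 ≈ 31824.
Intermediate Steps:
h(L) = √(-3 + L)
l = √2 (l = √(-3 + 5) = √2 ≈ 1.4142)
V(f, g) = g + f² (V(f, g) = f² + g = g + f²)
a(D, C) = C - 7*√2 (a(D, C) = √2*(-7) + C = -7*√2 + C = C - 7*√2)
a(-39, -197) + V(179, -10) = (-197 - 7*√2) + (-10 + 179²) = (-197 - 7*√2) + (-10 + 32041) = (-197 - 7*√2) + 32031 = 31834 - 7*√2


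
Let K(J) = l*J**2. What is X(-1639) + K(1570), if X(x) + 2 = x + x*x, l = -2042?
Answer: -5030641120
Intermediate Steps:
K(J) = -2042*J**2
X(x) = -2 + x + x**2 (X(x) = -2 + (x + x*x) = -2 + (x + x**2) = -2 + x + x**2)
X(-1639) + K(1570) = (-2 - 1639 + (-1639)**2) - 2042*1570**2 = (-2 - 1639 + 2686321) - 2042*2464900 = 2684680 - 5033325800 = -5030641120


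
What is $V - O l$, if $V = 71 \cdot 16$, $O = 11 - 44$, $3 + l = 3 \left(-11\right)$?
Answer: $-52$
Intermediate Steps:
$l = -36$ ($l = -3 + 3 \left(-11\right) = -3 - 33 = -36$)
$O = -33$ ($O = 11 - 44 = -33$)
$V = 1136$
$V - O l = 1136 - \left(-33\right) \left(-36\right) = 1136 - 1188 = -52$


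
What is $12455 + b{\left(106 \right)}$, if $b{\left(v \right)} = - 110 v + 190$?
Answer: $985$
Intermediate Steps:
$b{\left(v \right)} = 190 - 110 v$
$12455 + b{\left(106 \right)} = 12455 + \left(190 - 11660\right) = 12455 - 11470 = 985$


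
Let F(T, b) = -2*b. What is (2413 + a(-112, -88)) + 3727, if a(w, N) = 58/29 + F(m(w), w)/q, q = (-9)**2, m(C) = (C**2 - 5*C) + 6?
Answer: 497726/81 ≈ 6144.8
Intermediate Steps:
m(C) = 6 + C**2 - 5*C
q = 81
a(w, N) = 2 - 2*w/81 (a(w, N) = 58/29 - 2*w/81 = 58*(1/29) - 2*w*(1/81) = 2 - 2*w/81)
(2413 + a(-112, -88)) + 3727 = (2413 + (2 - 2/81*(-112))) + 3727 = (2413 + (2 + 224/81)) + 3727 = (2413 + 386/81) + 3727 = 195839/81 + 3727 = 497726/81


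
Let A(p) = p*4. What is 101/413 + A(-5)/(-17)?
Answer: 9977/7021 ≈ 1.4210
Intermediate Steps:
A(p) = 4*p
101/413 + A(-5)/(-17) = 101/413 + (4*(-5))/(-17) = 101*(1/413) - 20*(-1/17) = 101/413 + 20/17 = 9977/7021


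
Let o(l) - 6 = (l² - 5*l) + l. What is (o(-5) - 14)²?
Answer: 1369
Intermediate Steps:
o(l) = 6 + l² - 4*l (o(l) = 6 + ((l² - 5*l) + l) = 6 + (l² - 4*l) = 6 + l² - 4*l)
(o(-5) - 14)² = ((6 + (-5)² - 4*(-5)) - 14)² = ((6 + 25 + 20) - 14)² = (51 - 14)² = 37² = 1369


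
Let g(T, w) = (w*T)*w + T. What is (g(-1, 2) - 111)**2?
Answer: 13456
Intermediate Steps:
g(T, w) = T + T*w**2 (g(T, w) = (T*w)*w + T = T*w**2 + T = T + T*w**2)
(g(-1, 2) - 111)**2 = (-(1 + 2**2) - 111)**2 = (-(1 + 4) - 111)**2 = (-1*5 - 111)**2 = (-5 - 111)**2 = (-116)**2 = 13456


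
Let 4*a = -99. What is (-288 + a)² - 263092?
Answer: -2644471/16 ≈ -1.6528e+5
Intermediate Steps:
a = -99/4 (a = (¼)*(-99) = -99/4 ≈ -24.750)
(-288 + a)² - 263092 = (-288 - 99/4)² - 263092 = (-1251/4)² - 263092 = 1565001/16 - 263092 = -2644471/16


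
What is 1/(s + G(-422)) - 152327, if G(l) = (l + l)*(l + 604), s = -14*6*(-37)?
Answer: -22925213501/150500 ≈ -1.5233e+5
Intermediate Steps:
s = 3108 (s = -84*(-37) = 3108)
G(l) = 2*l*(604 + l) (G(l) = (2*l)*(604 + l) = 2*l*(604 + l))
1/(s + G(-422)) - 152327 = 1/(3108 + 2*(-422)*(604 - 422)) - 152327 = 1/(3108 + 2*(-422)*182) - 152327 = 1/(3108 - 153608) - 152327 = 1/(-150500) - 152327 = -1/150500 - 152327 = -22925213501/150500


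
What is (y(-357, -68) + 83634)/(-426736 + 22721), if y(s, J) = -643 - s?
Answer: -83348/404015 ≈ -0.20630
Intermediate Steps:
(y(-357, -68) + 83634)/(-426736 + 22721) = ((-643 - 1*(-357)) + 83634)/(-426736 + 22721) = ((-643 + 357) + 83634)/(-404015) = (-286 + 83634)*(-1/404015) = 83348*(-1/404015) = -83348/404015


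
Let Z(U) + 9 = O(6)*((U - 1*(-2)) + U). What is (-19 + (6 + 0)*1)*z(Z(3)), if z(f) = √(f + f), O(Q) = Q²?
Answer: -39*√62 ≈ -307.09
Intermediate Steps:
Z(U) = 63 + 72*U (Z(U) = -9 + 6²*((U - 1*(-2)) + U) = -9 + 36*((U + 2) + U) = -9 + 36*((2 + U) + U) = -9 + 36*(2 + 2*U) = -9 + (72 + 72*U) = 63 + 72*U)
z(f) = √2*√f (z(f) = √(2*f) = √2*√f)
(-19 + (6 + 0)*1)*z(Z(3)) = (-19 + (6 + 0)*1)*(√2*√(63 + 72*3)) = (-19 + 6*1)*(√2*√(63 + 216)) = (-19 + 6)*(√2*√279) = -13*√2*3*√31 = -39*√62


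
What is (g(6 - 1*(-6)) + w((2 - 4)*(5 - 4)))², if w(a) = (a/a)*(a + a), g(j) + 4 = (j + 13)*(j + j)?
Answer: 350464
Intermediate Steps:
g(j) = -4 + 2*j*(13 + j) (g(j) = -4 + (j + 13)*(j + j) = -4 + (13 + j)*(2*j) = -4 + 2*j*(13 + j))
w(a) = 2*a (w(a) = 1*(2*a) = 2*a)
(g(6 - 1*(-6)) + w((2 - 4)*(5 - 4)))² = ((-4 + 2*(6 - 1*(-6))² + 26*(6 - 1*(-6))) + 2*((2 - 4)*(5 - 4)))² = ((-4 + 2*(6 + 6)² + 26*(6 + 6)) + 2*(-2*1))² = ((-4 + 2*12² + 26*12) + 2*(-2))² = ((-4 + 2*144 + 312) - 4)² = ((-4 + 288 + 312) - 4)² = (596 - 4)² = 592² = 350464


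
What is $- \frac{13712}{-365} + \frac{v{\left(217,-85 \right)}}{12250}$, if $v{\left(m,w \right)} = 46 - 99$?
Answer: $\frac{33590531}{894250} \approx 37.563$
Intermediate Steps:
$v{\left(m,w \right)} = -53$
$- \frac{13712}{-365} + \frac{v{\left(217,-85 \right)}}{12250} = - \frac{13712}{-365} - \frac{53}{12250} = \left(-13712\right) \left(- \frac{1}{365}\right) - \frac{53}{12250} = \frac{13712}{365} - \frac{53}{12250} = \frac{33590531}{894250}$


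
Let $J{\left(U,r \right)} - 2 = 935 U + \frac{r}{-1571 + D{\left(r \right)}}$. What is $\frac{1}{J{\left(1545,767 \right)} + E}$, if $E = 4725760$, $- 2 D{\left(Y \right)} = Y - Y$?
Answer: $\frac{1571}{9693598660} \approx 1.6207 \cdot 10^{-7}$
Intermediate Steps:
$D{\left(Y \right)} = 0$ ($D{\left(Y \right)} = - \frac{Y - Y}{2} = \left(- \frac{1}{2}\right) 0 = 0$)
$J{\left(U,r \right)} = 2 + 935 U - \frac{r}{1571}$ ($J{\left(U,r \right)} = 2 + \left(935 U + \frac{r}{-1571 + 0}\right) = 2 + \left(935 U + \frac{r}{-1571}\right) = 2 + \left(935 U - \frac{r}{1571}\right) = 2 + 935 U - \frac{r}{1571}$)
$\frac{1}{J{\left(1545,767 \right)} + E} = \frac{1}{\left(2 + 935 \cdot 1545 - \frac{767}{1571}\right) + 4725760} = \frac{1}{\left(2 + 1444575 - \frac{767}{1571}\right) + 4725760} = \frac{1}{\frac{2269429700}{1571} + 4725760} = \frac{1}{\frac{9693598660}{1571}} = \frac{1571}{9693598660}$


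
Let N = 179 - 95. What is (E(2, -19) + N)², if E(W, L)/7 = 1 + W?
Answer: 11025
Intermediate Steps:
E(W, L) = 7 + 7*W (E(W, L) = 7*(1 + W) = 7 + 7*W)
N = 84
(E(2, -19) + N)² = ((7 + 7*2) + 84)² = ((7 + 14) + 84)² = (21 + 84)² = 105² = 11025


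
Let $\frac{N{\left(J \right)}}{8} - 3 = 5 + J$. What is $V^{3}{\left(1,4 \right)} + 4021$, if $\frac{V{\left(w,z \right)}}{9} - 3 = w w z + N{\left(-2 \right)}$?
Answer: $121291396$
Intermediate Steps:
$N{\left(J \right)} = 64 + 8 J$ ($N{\left(J \right)} = 24 + 8 \left(5 + J\right) = 24 + \left(40 + 8 J\right) = 64 + 8 J$)
$V{\left(w,z \right)} = 459 + 9 z w^{2}$ ($V{\left(w,z \right)} = 27 + 9 \left(w w z + \left(64 + 8 \left(-2\right)\right)\right) = 27 + 9 \left(w^{2} z + \left(64 - 16\right)\right) = 27 + 9 \left(z w^{2} + 48\right) = 27 + 9 \left(48 + z w^{2}\right) = 27 + \left(432 + 9 z w^{2}\right) = 459 + 9 z w^{2}$)
$V^{3}{\left(1,4 \right)} + 4021 = \left(459 + 9 \cdot 4 \cdot 1^{2}\right)^{3} + 4021 = \left(459 + 9 \cdot 4 \cdot 1\right)^{3} + 4021 = \left(459 + 36\right)^{3} + 4021 = 495^{3} + 4021 = 121287375 + 4021 = 121291396$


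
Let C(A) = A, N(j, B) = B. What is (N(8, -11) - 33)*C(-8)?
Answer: 352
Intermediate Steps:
(N(8, -11) - 33)*C(-8) = (-11 - 33)*(-8) = -44*(-8) = 352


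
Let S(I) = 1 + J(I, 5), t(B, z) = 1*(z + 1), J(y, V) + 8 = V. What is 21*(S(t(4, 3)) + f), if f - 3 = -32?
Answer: -651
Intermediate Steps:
J(y, V) = -8 + V
t(B, z) = 1 + z (t(B, z) = 1*(1 + z) = 1 + z)
S(I) = -2 (S(I) = 1 + (-8 + 5) = 1 - 3 = -2)
f = -29 (f = 3 - 32 = -29)
21*(S(t(4, 3)) + f) = 21*(-2 - 29) = 21*(-31) = -651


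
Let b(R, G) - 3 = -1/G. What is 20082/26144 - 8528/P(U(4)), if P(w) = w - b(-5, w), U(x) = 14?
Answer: -1559135869/2026160 ≈ -769.50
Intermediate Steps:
b(R, G) = 3 - 1/G
P(w) = -3 + w + 1/w (P(w) = w - (3 - 1/w) = w + (-3 + 1/w) = -3 + w + 1/w)
20082/26144 - 8528/P(U(4)) = 20082/26144 - 8528/(-3 + 14 + 1/14) = 20082*(1/26144) - 8528/(-3 + 14 + 1/14) = 10041/13072 - 8528/155/14 = 10041/13072 - 8528*14/155 = 10041/13072 - 119392/155 = -1559135869/2026160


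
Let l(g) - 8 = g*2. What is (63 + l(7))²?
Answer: 7225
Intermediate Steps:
l(g) = 8 + 2*g (l(g) = 8 + g*2 = 8 + 2*g)
(63 + l(7))² = (63 + (8 + 2*7))² = (63 + (8 + 14))² = (63 + 22)² = 85² = 7225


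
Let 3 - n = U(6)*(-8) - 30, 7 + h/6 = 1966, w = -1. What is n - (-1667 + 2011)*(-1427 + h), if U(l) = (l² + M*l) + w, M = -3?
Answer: -3552319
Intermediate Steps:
h = 11754 (h = -42 + 6*1966 = -42 + 11796 = 11754)
U(l) = -1 + l² - 3*l (U(l) = (l² - 3*l) - 1 = -1 + l² - 3*l)
n = 169 (n = 3 - ((-1 + 6² - 3*6)*(-8) - 30) = 3 - ((-1 + 36 - 18)*(-8) - 30) = 3 - (17*(-8) - 30) = 3 - (-136 - 30) = 3 - 1*(-166) = 3 + 166 = 169)
n - (-1667 + 2011)*(-1427 + h) = 169 - (-1667 + 2011)*(-1427 + 11754) = 169 - 344*10327 = 169 - 1*3552488 = 169 - 3552488 = -3552319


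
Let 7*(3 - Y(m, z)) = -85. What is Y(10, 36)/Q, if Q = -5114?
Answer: -53/17899 ≈ -0.0029611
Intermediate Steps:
Y(m, z) = 106/7 (Y(m, z) = 3 - ⅐*(-85) = 3 + 85/7 = 106/7)
Y(10, 36)/Q = (106/7)/(-5114) = (106/7)*(-1/5114) = -53/17899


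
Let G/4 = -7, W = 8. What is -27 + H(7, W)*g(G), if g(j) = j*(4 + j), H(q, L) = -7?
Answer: -4731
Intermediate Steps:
G = -28 (G = 4*(-7) = -28)
-27 + H(7, W)*g(G) = -27 - (-196)*(4 - 28) = -27 - (-196)*(-24) = -27 - 7*672 = -27 - 4704 = -4731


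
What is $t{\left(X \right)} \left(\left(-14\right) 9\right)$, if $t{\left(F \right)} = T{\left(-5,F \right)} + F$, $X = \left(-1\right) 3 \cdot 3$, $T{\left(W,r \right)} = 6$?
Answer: $378$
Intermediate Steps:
$X = -9$ ($X = \left(-3\right) 3 = -9$)
$t{\left(F \right)} = 6 + F$
$t{\left(X \right)} \left(\left(-14\right) 9\right) = \left(6 - 9\right) \left(\left(-14\right) 9\right) = \left(-3\right) \left(-126\right) = 378$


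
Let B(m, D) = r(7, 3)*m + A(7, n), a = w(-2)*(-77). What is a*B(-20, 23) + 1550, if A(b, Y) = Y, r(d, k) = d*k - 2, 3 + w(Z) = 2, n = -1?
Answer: -27787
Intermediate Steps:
w(Z) = -1 (w(Z) = -3 + 2 = -1)
r(d, k) = -2 + d*k
a = 77 (a = -1*(-77) = 77)
B(m, D) = -1 + 19*m (B(m, D) = (-2 + 7*3)*m - 1 = (-2 + 21)*m - 1 = 19*m - 1 = -1 + 19*m)
a*B(-20, 23) + 1550 = 77*(-1 + 19*(-20)) + 1550 = 77*(-1 - 380) + 1550 = 77*(-381) + 1550 = -29337 + 1550 = -27787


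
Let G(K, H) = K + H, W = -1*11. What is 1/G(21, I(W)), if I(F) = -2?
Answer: 1/19 ≈ 0.052632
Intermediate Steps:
W = -11
G(K, H) = H + K
1/G(21, I(W)) = 1/(-2 + 21) = 1/19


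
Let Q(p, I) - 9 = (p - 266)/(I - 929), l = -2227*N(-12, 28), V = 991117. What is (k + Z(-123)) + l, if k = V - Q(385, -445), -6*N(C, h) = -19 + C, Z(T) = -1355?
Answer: 672055634/687 ≈ 9.7825e+5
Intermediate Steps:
N(C, h) = 19/6 - C/6 (N(C, h) = -(-19 + C)/6 = 19/6 - C/6)
l = -69037/6 (l = -2227*(19/6 - ⅙*(-12)) = -2227*(19/6 + 2) = -2227*31/6 = -69037/6 ≈ -11506.)
Q(p, I) = 9 + (-266 + p)/(-929 + I) (Q(p, I) = 9 + (p - 266)/(I - 929) = 9 + (-266 + p)/(-929 + I))
k = 1361782511/1374 (k = 991117 - (-8627 + 385 + 9*(-445))/(-929 - 445) = 991117 - (-8627 + 385 - 4005)/(-1374) = 991117 - (-1)*(-12247)/1374 = 991117 - 1*12247/1374 = 991117 - 12247/1374 = 1361782511/1374 ≈ 9.9111e+5)
(k + Z(-123)) + l = (1361782511/1374 - 1355) - 69037/6 = 1359920741/1374 - 69037/6 = 672055634/687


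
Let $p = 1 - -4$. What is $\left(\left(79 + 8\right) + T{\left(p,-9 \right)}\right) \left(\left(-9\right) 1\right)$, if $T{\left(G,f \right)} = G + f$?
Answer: $-747$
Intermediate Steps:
$p = 5$ ($p = 1 + 4 = 5$)
$\left(\left(79 + 8\right) + T{\left(p,-9 \right)}\right) \left(\left(-9\right) 1\right) = \left(\left(79 + 8\right) + \left(5 - 9\right)\right) \left(\left(-9\right) 1\right) = \left(87 - 4\right) \left(-9\right) = 83 \left(-9\right) = -747$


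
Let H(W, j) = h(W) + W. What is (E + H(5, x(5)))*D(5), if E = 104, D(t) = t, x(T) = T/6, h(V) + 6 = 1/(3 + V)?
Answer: 4125/8 ≈ 515.63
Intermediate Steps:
h(V) = -6 + 1/(3 + V)
x(T) = T/6 (x(T) = T*(1/6) = T/6)
H(W, j) = W + (-17 - 6*W)/(3 + W) (H(W, j) = (-17 - 6*W)/(3 + W) + W = W + (-17 - 6*W)/(3 + W))
(E + H(5, x(5)))*D(5) = (104 + (-17 + 5**2 - 3*5)/(3 + 5))*5 = (104 + (-17 + 25 - 15)/8)*5 = (104 + (1/8)*(-7))*5 = (104 - 7/8)*5 = (825/8)*5 = 4125/8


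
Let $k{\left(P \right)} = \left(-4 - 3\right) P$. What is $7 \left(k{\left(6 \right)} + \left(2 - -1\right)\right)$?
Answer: $-273$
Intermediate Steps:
$k{\left(P \right)} = - 7 P$
$7 \left(k{\left(6 \right)} + \left(2 - -1\right)\right) = 7 \left(\left(-7\right) 6 + \left(2 - -1\right)\right) = 7 \left(-42 + \left(2 + 1\right)\right) = 7 \left(-42 + 3\right) = 7 \left(-39\right) = -273$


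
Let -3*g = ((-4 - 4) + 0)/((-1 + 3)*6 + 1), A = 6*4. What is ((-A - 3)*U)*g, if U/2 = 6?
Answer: -864/13 ≈ -66.462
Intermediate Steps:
A = 24
U = 12 (U = 2*6 = 12)
g = 8/39 (g = -((-4 - 4) + 0)/(3*((-1 + 3)*6 + 1)) = -(-8 + 0)/(3*(2*6 + 1)) = -(-8)/(3*(12 + 1)) = -(-8)/(3*13) = -⅓*(-8/13) = 8/39 ≈ 0.20513)
((-A - 3)*U)*g = ((-1*24 - 3)*12)*(8/39) = ((-24 - 3)*12)*(8/39) = -27*12*(8/39) = -324*8/39 = -864/13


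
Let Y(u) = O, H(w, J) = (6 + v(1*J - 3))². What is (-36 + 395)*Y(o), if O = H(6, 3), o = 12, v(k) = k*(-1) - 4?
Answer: 1436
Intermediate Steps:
v(k) = -4 - k (v(k) = -k - 4 = -4 - k)
H(w, J) = (5 - J)² (H(w, J) = (6 + (-4 - (1*J - 3)))² = (6 + (-4 - (J - 3)))² = (6 + (-4 - (-3 + J)))² = (6 + (-4 + (3 - J)))² = (6 + (-1 - J))² = (5 - J)²)
O = 4 (O = (-5 + 3)² = (-2)² = 4)
Y(u) = 4
(-36 + 395)*Y(o) = (-36 + 395)*4 = 359*4 = 1436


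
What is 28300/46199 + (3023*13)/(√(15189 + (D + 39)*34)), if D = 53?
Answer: 28300/46199 + 3023*√18317/1409 ≈ 290.98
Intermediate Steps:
28300/46199 + (3023*13)/(√(15189 + (D + 39)*34)) = 28300/46199 + (3023*13)/(√(15189 + (53 + 39)*34)) = 28300*(1/46199) + 39299/(√(15189 + 92*34)) = 28300/46199 + 39299/(√(15189 + 3128)) = 28300/46199 + 39299/(√18317) = 28300/46199 + 39299*(√18317/18317) = 28300/46199 + 3023*√18317/1409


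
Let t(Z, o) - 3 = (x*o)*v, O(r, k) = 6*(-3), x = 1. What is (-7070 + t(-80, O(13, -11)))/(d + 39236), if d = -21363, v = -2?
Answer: -7031/17873 ≈ -0.39339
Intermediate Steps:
O(r, k) = -18
t(Z, o) = 3 - 2*o (t(Z, o) = 3 + (1*o)*(-2) = 3 + o*(-2) = 3 - 2*o)
(-7070 + t(-80, O(13, -11)))/(d + 39236) = (-7070 + (3 - 2*(-18)))/(-21363 + 39236) = (-7070 + (3 + 36))/17873 = (-7070 + 39)*(1/17873) = -7031*1/17873 = -7031/17873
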